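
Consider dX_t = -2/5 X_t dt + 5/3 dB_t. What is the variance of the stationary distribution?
lim Var(X_t) = 125/36

The OU SDE dX = -theta X dt + sigma dB admits the integrating factor exp(theta t): d(exp(theta t) X_t) = sigma exp(theta t) dB_t. Integrating from 0 to t gives X_t = x_0 * exp(-theta t) + sigma * int_0^t exp(-theta (t-s)) dB_s for any initial x_0. The Itô integral has variance (by the Itô isometry) sigma^2 * int_0^t exp(-2 theta (t - s)) ds = sigma^2 * (1 - exp(-2 theta t)) / (2 theta), independent of x_0.
With theta = 2/5, sigma = 5/3:
  Var(X_t) = (5/3)^2 * (1 - exp(-2*2/5 t)) / (2 * 2/5) = 125/36 - 125*exp(-4*t/5)/36.
As t -> infinity, exp(-2*2/5 t) -> 0, so the stationary variance is sigma^2 / (2 theta) = 125/36.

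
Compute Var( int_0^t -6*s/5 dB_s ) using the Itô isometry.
Var = 12*t^3/25

The Itô integral of a deterministic integrand f(s) has mean 0 because each increment f(s) * (B_{s+ds} - B_s) has mean 0. By the Itô isometry:
  Var( int_0^t f(s) dB_s ) = E[ (int_0^t f(s) dB_s)^2 ] = int_0^t f(s)^2 ds.
Here f(s) = -6*s/5, so f(s)^2 = 36*s^2/25. Integrate:
  int_0^t (36*s^2/25) ds = 12*t^3/25.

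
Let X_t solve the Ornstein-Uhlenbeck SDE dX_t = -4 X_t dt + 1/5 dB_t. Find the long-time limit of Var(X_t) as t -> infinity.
lim Var(X_t) = 1/200

The OU SDE dX = -theta X dt + sigma dB admits the integrating factor exp(theta t): d(exp(theta t) X_t) = sigma exp(theta t) dB_t. Integrating from 0 to t gives X_t = x_0 * exp(-theta t) + sigma * int_0^t exp(-theta (t-s)) dB_s for any initial x_0. The Itô integral has variance (by the Itô isometry) sigma^2 * int_0^t exp(-2 theta (t - s)) ds = sigma^2 * (1 - exp(-2 theta t)) / (2 theta), independent of x_0.
With theta = 4, sigma = 1/5:
  Var(X_t) = (1/5)^2 * (1 - exp(-2*4 t)) / (2 * 4) = 1/200 - exp(-8*t)/200.
As t -> infinity, exp(-2*4 t) -> 0, so the stationary variance is sigma^2 / (2 theta) = 1/200.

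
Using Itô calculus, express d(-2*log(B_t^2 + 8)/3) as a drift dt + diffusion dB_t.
d(-2*log(B_t^2 + 8)/3) = (2*(B_t^2 - 8)/(3*(B_t^2 + 8)^2)) dt + (-4*B_t/(3*B_t^2 + 24)) dB_t

Itô's formula for f(B_t) gives d f(B_t) = f'(B_t) dB_t + (1/2) f''(B_t) dt. Compute derivatives of f(x) = -2*log(x^2 + 8)/3:
  f'(x)  = -4*x/(3*x^2 + 24)
  f''(x) = 4*(x^2 - 8)/(3*(x^2 + 8)^2)
Substitute x = B_t and multiply the f'' term by 1/2:
  drift     = (1/2) * (4*(x^2 - 8)/(3*(x^2 + 8)^2)) evaluated at B_t = 2*(B_t^2 - 8)/(3*(B_t^2 + 8)^2)
  diffusion = (-4*x/(3*x^2 + 24)) evaluated at B_t = -4*B_t/(3*B_t^2 + 24)
Therefore d(-2*log(B_t^2 + 8)/3) = (2*(B_t^2 - 8)/(3*(B_t^2 + 8)^2)) dt + (-4*B_t/(3*B_t^2 + 24)) dB_t.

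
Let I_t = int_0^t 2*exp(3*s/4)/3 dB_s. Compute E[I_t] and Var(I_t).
E[I_t] = 0; Var(I_t) = 8*exp(3*t/2)/27 - 8/27

The Itô integral of a deterministic integrand f(s) has mean 0 because each increment f(s) * (B_{s+ds} - B_s) has mean 0. By the Itô isometry:
  Var( int_0^t f(s) dB_s ) = E[ (int_0^t f(s) dB_s)^2 ] = int_0^t f(s)^2 ds.
Here f(s) = 2*exp(3*s/4)/3, so f(s)^2 = 4*exp(3*s/2)/9. Integrate:
  int_0^t (4*exp(3*s/2)/9) ds = 8*exp(3*t/2)/27 - 8/27.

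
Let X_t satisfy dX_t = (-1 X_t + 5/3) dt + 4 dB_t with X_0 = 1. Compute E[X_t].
E[X_t] = 5/3 - 2*exp(-t)/3

Taking expectations and using E[dB_t] = 0, the mean m(t) = E[X_t] satisfies the ODE m'(t) = a m(t) + b with m(0) = x_0. With a = -1, b = 5/3, x_0 = 1, the solution is
  m(t) = x_0 * exp(a t) + (b/a) * (exp(a t) - 1)
       = 1 * exp((-1) t) + ((5/3)/(-1)) * (exp((-1) t) - 1)
       = 5/3 - 2*exp(-t)/3.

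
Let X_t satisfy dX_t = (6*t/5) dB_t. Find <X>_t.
<X>_t = 12*t^3/25

For an Itô process dX_t = a(t) dt + b(t) dB_t, the quadratic variation is <X>_t = int_0^t b(s)^2 ds (the drift term does not contribute). Here b(s) = 6*s/5, so
  b(s)^2 = 36*s^2/25.
Integrating from 0 to t:
  <X>_t = int_0^t (36*s^2/25) ds = 12*t^3/25.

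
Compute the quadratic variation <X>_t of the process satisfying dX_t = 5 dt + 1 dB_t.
<X>_t = t

For an Itô process dX_t = a(t) dt + b(t) dB_t, the quadratic variation is <X>_t = int_0^t b(s)^2 ds (the drift term does not contribute). Here b(s) = 1, so
  b(s)^2 = 1.
Integrating from 0 to t:
  <X>_t = int_0^t (1) ds = t.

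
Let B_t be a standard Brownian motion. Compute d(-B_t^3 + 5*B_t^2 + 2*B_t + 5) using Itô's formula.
d(-B_t^3 + 5*B_t^2 + 2*B_t + 5) = (5 - 3*B_t) dt + (-3*B_t^2 + 10*B_t + 2) dB_t

Itô's formula for f(B_t) gives d f(B_t) = f'(B_t) dB_t + (1/2) f''(B_t) dt. Compute derivatives of f(x) = -x^3 + 5*x^2 + 2*x + 5:
  f'(x)  = -3*x^2 + 10*x + 2
  f''(x) = 10 - 6*x
Substitute x = B_t and multiply the f'' term by 1/2:
  drift     = (1/2) * (10 - 6*x) evaluated at B_t = 5 - 3*B_t
  diffusion = (-3*x^2 + 10*x + 2) evaluated at B_t = -3*B_t^2 + 10*B_t + 2
Therefore d(-B_t^3 + 5*B_t^2 + 2*B_t + 5) = (5 - 3*B_t) dt + (-3*B_t^2 + 10*B_t + 2) dB_t.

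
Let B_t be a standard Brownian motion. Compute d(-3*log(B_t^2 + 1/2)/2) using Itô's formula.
d(-3*log(B_t^2 + 1/2)/2) = (3*(2*B_t^2 - 1)/(2*B_t^2 + 1)^2) dt + (-6*B_t/(2*B_t^2 + 1)) dB_t

Itô's formula for f(B_t) gives d f(B_t) = f'(B_t) dB_t + (1/2) f''(B_t) dt. Compute derivatives of f(x) = -3*log(x^2 + 1/2)/2:
  f'(x)  = -6*x/(2*x^2 + 1)
  f''(x) = 6*(2*x^2 - 1)/(2*x^2 + 1)^2
Substitute x = B_t and multiply the f'' term by 1/2:
  drift     = (1/2) * (6*(2*x^2 - 1)/(2*x^2 + 1)^2) evaluated at B_t = 3*(2*B_t^2 - 1)/(2*B_t^2 + 1)^2
  diffusion = (-6*x/(2*x^2 + 1)) evaluated at B_t = -6*B_t/(2*B_t^2 + 1)
Therefore d(-3*log(B_t^2 + 1/2)/2) = (3*(2*B_t^2 - 1)/(2*B_t^2 + 1)^2) dt + (-6*B_t/(2*B_t^2 + 1)) dB_t.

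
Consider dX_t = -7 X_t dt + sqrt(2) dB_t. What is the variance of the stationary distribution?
lim Var(X_t) = 1/7

The OU SDE dX = -theta X dt + sigma dB admits the integrating factor exp(theta t): d(exp(theta t) X_t) = sigma exp(theta t) dB_t. Integrating from 0 to t gives X_t = x_0 * exp(-theta t) + sigma * int_0^t exp(-theta (t-s)) dB_s for any initial x_0. The Itô integral has variance (by the Itô isometry) sigma^2 * int_0^t exp(-2 theta (t - s)) ds = sigma^2 * (1 - exp(-2 theta t)) / (2 theta), independent of x_0.
With theta = 7, sigma = sqrt(2):
  Var(X_t) = (sqrt(2))^2 * (1 - exp(-2*7 t)) / (2 * 7) = 1/7 - exp(-14*t)/7.
As t -> infinity, exp(-2*7 t) -> 0, so the stationary variance is sigma^2 / (2 theta) = 1/7.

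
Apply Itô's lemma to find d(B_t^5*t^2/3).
d(B_t^5*t^2/3) = (2*B_t^3*t*(B_t^2 + 5*t)/3) dt + (5*B_t^4*t^2/3) dB_t

Itô's formula for f(t, x): d f(t, B_t) = (f_t + (1/2) f_xx) dt + f_x dB_t. Compute partials of f(t, x) = t^2*x^5/3:
  f_t(t,x)  = 2*t*x^5/3
  f_x(t,x)  = 5*t^2*x^4/3
  f_xx(t,x) = 20*t^2*x^3/3
Assemble drift = f_t + (1/2) f_xx = 2*t*x^3*(5*t + x^2)/3 and diffusion = f_x = 5*t^2*x^4/3. Substituting x = B_t:
  d(B_t^5*t^2/3) = (2*B_t^3*t*(B_t^2 + 5*t)/3) dt + (5*B_t^4*t^2/3) dB_t.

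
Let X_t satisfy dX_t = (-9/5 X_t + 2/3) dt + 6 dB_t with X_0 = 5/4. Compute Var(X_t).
Var(X_t) = 10 - 10*exp(-18*t/5)

The variance V(t) = Var(X_t) satisfies V'(t) = 2 a V(t) + c^2 with V(0) = 0 (drift coefficient is linear in X, diffusion is constant). With a = -9/5, c = 6, the solution is
  V(t) = (c^2 / (2 a)) * (exp(2 a t) - 1)
       = (6^2 / (2*(-9/5))) * (exp((-18/5) t) - 1)
       = 10 - 10*exp(-18*t/5).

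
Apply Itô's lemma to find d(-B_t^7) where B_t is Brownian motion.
d(-B_t^7) = (-21*B_t^5) dt + (-7*B_t^6) dB_t

Itô's formula for f(B_t) gives d f(B_t) = f'(B_t) dB_t + (1/2) f''(B_t) dt. Compute derivatives of f(x) = -x^7:
  f'(x)  = -7*x^6
  f''(x) = -42*x^5
Substitute x = B_t and multiply the f'' term by 1/2:
  drift     = (1/2) * (-42*x^5) evaluated at B_t = -21*B_t^5
  diffusion = (-7*x^6) evaluated at B_t = -7*B_t^6
Therefore d(-B_t^7) = (-21*B_t^5) dt + (-7*B_t^6) dB_t.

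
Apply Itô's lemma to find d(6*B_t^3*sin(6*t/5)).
d(6*B_t^3*sin(6*t/5)) = (18*B_t*(2*B_t^2*cos(6*t/5)/5 + sin(6*t/5))) dt + (18*B_t^2*sin(6*t/5)) dB_t

Itô's formula for f(t, x): d f(t, B_t) = (f_t + (1/2) f_xx) dt + f_x dB_t. Compute partials of f(t, x) = 6*x^3*sin(6*t/5):
  f_t(t,x)  = 36*x^3*cos(6*t/5)/5
  f_x(t,x)  = 18*x^2*sin(6*t/5)
  f_xx(t,x) = 36*x*sin(6*t/5)
Assemble drift = f_t + (1/2) f_xx = 18*x*(2*x^2*cos(6*t/5)/5 + sin(6*t/5)) and diffusion = f_x = 18*x^2*sin(6*t/5). Substituting x = B_t:
  d(6*B_t^3*sin(6*t/5)) = (18*B_t*(2*B_t^2*cos(6*t/5)/5 + sin(6*t/5))) dt + (18*B_t^2*sin(6*t/5)) dB_t.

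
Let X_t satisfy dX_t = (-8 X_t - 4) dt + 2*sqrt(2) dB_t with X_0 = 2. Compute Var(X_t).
Var(X_t) = 1/2 - exp(-16*t)/2

The variance V(t) = Var(X_t) satisfies V'(t) = 2 a V(t) + c^2 with V(0) = 0 (drift coefficient is linear in X, diffusion is constant). With a = -8, c = 2*sqrt(2), the solution is
  V(t) = (c^2 / (2 a)) * (exp(2 a t) - 1)
       = ((2*sqrt(2))^2 / (2*(-8))) * (exp((-16) t) - 1)
       = 1/2 - exp(-16*t)/2.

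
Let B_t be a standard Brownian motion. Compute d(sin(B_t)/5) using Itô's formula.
d(sin(B_t)/5) = (-sin(B_t)/10) dt + (cos(B_t)/5) dB_t

Itô's formula for f(B_t) gives d f(B_t) = f'(B_t) dB_t + (1/2) f''(B_t) dt. Compute derivatives of f(x) = sin(x)/5:
  f'(x)  = cos(x)/5
  f''(x) = -sin(x)/5
Substitute x = B_t and multiply the f'' term by 1/2:
  drift     = (1/2) * (-sin(x)/5) evaluated at B_t = -sin(B_t)/10
  diffusion = (cos(x)/5) evaluated at B_t = cos(B_t)/5
Therefore d(sin(B_t)/5) = (-sin(B_t)/10) dt + (cos(B_t)/5) dB_t.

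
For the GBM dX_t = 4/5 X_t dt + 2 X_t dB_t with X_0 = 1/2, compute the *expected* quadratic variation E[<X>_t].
E[<X>_t] = 5*exp(28*t/5)/28 - 5/28

<X>_t = int_0^t (2 * X_s)^2 ds. Taking expectation inside the integral: E[<X>_t] = 2^2 * int_0^t E[X_s^2] ds. For GBM, E[X_s^2] = x_0^2 * exp((2 mu + sigma^2) s). Integrating:
  E[<X>_t] = 2^2 * (1/2)^2 * (exp((2*(4/5) + 2^2) t) - 1) / (2*(4/5) + 2^2)
           = 2^2 * (1/2)^2 * (exp((28/5) t) - 1) / (28/5) = 5*exp(28*t/5)/28 - 5/28.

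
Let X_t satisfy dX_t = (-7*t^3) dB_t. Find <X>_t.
<X>_t = 7*t^7

For an Itô process dX_t = a(t) dt + b(t) dB_t, the quadratic variation is <X>_t = int_0^t b(s)^2 ds (the drift term does not contribute). Here b(s) = -7*s^3, so
  b(s)^2 = 49*s^6.
Integrating from 0 to t:
  <X>_t = int_0^t (49*s^6) ds = 7*t^7.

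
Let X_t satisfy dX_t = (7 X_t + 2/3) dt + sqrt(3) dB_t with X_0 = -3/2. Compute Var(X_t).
Var(X_t) = 3*exp(14*t)/14 - 3/14

The variance V(t) = Var(X_t) satisfies V'(t) = 2 a V(t) + c^2 with V(0) = 0 (drift coefficient is linear in X, diffusion is constant). With a = 7, c = sqrt(3), the solution is
  V(t) = (c^2 / (2 a)) * (exp(2 a t) - 1)
       = (sqrt(3)^2 / (2*7)) * (exp(14 t) - 1)
       = 3*exp(14*t)/14 - 3/14.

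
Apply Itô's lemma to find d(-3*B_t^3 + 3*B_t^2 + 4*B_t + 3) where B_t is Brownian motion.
d(-3*B_t^3 + 3*B_t^2 + 4*B_t + 3) = (3 - 9*B_t) dt + (-9*B_t^2 + 6*B_t + 4) dB_t

Itô's formula for f(B_t) gives d f(B_t) = f'(B_t) dB_t + (1/2) f''(B_t) dt. Compute derivatives of f(x) = -3*x^3 + 3*x^2 + 4*x + 3:
  f'(x)  = -9*x^2 + 6*x + 4
  f''(x) = 6 - 18*x
Substitute x = B_t and multiply the f'' term by 1/2:
  drift     = (1/2) * (6 - 18*x) evaluated at B_t = 3 - 9*B_t
  diffusion = (-9*x^2 + 6*x + 4) evaluated at B_t = -9*B_t^2 + 6*B_t + 4
Therefore d(-3*B_t^3 + 3*B_t^2 + 4*B_t + 3) = (3 - 9*B_t) dt + (-9*B_t^2 + 6*B_t + 4) dB_t.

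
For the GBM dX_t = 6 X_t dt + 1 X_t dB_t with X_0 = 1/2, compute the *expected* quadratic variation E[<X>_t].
E[<X>_t] = exp(13*t)/52 - 1/52

<X>_t = int_0^t (1 * X_s)^2 ds. Taking expectation inside the integral: E[<X>_t] = 1^2 * int_0^t E[X_s^2] ds. For GBM, E[X_s^2] = x_0^2 * exp((2 mu + sigma^2) s). Integrating:
  E[<X>_t] = 1^2 * (1/2)^2 * (exp((2*6 + 1^2) t) - 1) / (2*6 + 1^2)
           = 1^2 * (1/2)^2 * (exp(13 t) - 1) / 13 = exp(13*t)/52 - 1/52.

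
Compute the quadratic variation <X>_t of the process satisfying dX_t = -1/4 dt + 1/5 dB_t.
<X>_t = t/25

For an Itô process dX_t = a(t) dt + b(t) dB_t, the quadratic variation is <X>_t = int_0^t b(s)^2 ds (the drift term does not contribute). Here b(s) = 1/5, so
  b(s)^2 = 1/25.
Integrating from 0 to t:
  <X>_t = int_0^t (1/25) ds = t/25.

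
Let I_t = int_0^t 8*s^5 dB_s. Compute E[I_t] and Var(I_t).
E[I_t] = 0; Var(I_t) = 64*t^11/11

The Itô integral of a deterministic integrand f(s) has mean 0 because each increment f(s) * (B_{s+ds} - B_s) has mean 0. By the Itô isometry:
  Var( int_0^t f(s) dB_s ) = E[ (int_0^t f(s) dB_s)^2 ] = int_0^t f(s)^2 ds.
Here f(s) = 8*s^5, so f(s)^2 = 64*s^10. Integrate:
  int_0^t (64*s^10) ds = 64*t^11/11.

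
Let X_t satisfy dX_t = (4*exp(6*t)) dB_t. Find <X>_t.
<X>_t = 4*exp(12*t)/3 - 4/3

For an Itô process dX_t = a(t) dt + b(t) dB_t, the quadratic variation is <X>_t = int_0^t b(s)^2 ds (the drift term does not contribute). Here b(s) = 4*exp(6*s), so
  b(s)^2 = 16*exp(12*s).
Integrating from 0 to t:
  <X>_t = int_0^t (16*exp(12*s)) ds = 4*exp(12*t)/3 - 4/3.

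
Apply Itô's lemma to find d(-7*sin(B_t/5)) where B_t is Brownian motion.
d(-7*sin(B_t/5)) = (7*sin(B_t/5)/50) dt + (-7*cos(B_t/5)/5) dB_t

Itô's formula for f(B_t) gives d f(B_t) = f'(B_t) dB_t + (1/2) f''(B_t) dt. Compute derivatives of f(x) = -7*sin(x/5):
  f'(x)  = -7*cos(x/5)/5
  f''(x) = 7*sin(x/5)/25
Substitute x = B_t and multiply the f'' term by 1/2:
  drift     = (1/2) * (7*sin(x/5)/25) evaluated at B_t = 7*sin(B_t/5)/50
  diffusion = (-7*cos(x/5)/5) evaluated at B_t = -7*cos(B_t/5)/5
Therefore d(-7*sin(B_t/5)) = (7*sin(B_t/5)/50) dt + (-7*cos(B_t/5)/5) dB_t.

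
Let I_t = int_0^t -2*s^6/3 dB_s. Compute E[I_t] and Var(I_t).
E[I_t] = 0; Var(I_t) = 4*t^13/117

The Itô integral of a deterministic integrand f(s) has mean 0 because each increment f(s) * (B_{s+ds} - B_s) has mean 0. By the Itô isometry:
  Var( int_0^t f(s) dB_s ) = E[ (int_0^t f(s) dB_s)^2 ] = int_0^t f(s)^2 ds.
Here f(s) = -2*s^6/3, so f(s)^2 = 4*s^12/9. Integrate:
  int_0^t (4*s^12/9) ds = 4*t^13/117.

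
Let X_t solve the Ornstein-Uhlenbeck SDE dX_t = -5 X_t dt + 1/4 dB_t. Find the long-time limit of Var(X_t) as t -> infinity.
lim Var(X_t) = 1/160

The OU SDE dX = -theta X dt + sigma dB admits the integrating factor exp(theta t): d(exp(theta t) X_t) = sigma exp(theta t) dB_t. Integrating from 0 to t gives X_t = x_0 * exp(-theta t) + sigma * int_0^t exp(-theta (t-s)) dB_s for any initial x_0. The Itô integral has variance (by the Itô isometry) sigma^2 * int_0^t exp(-2 theta (t - s)) ds = sigma^2 * (1 - exp(-2 theta t)) / (2 theta), independent of x_0.
With theta = 5, sigma = 1/4:
  Var(X_t) = (1/4)^2 * (1 - exp(-2*5 t)) / (2 * 5) = 1/160 - exp(-10*t)/160.
As t -> infinity, exp(-2*5 t) -> 0, so the stationary variance is sigma^2 / (2 theta) = 1/160.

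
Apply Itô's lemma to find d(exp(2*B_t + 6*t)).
d(exp(2*B_t + 6*t)) = (8*exp(2*B_t + 6*t)) dt + (2*exp(2*B_t + 6*t)) dB_t

Itô's formula for f(t, x): d f(t, B_t) = (f_t + (1/2) f_xx) dt + f_x dB_t. Compute partials of f(t, x) = exp(6*t + 2*x):
  f_t(t,x)  = 6*exp(6*t + 2*x)
  f_x(t,x)  = 2*exp(6*t + 2*x)
  f_xx(t,x) = 4*exp(6*t + 2*x)
Assemble drift = f_t + (1/2) f_xx = 8*exp(6*t + 2*x) and diffusion = f_x = 2*exp(6*t + 2*x). Substituting x = B_t:
  d(exp(2*B_t + 6*t)) = (8*exp(2*B_t + 6*t)) dt + (2*exp(2*B_t + 6*t)) dB_t.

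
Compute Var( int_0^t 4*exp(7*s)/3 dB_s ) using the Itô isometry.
Var = 8*exp(14*t)/63 - 8/63

The Itô integral of a deterministic integrand f(s) has mean 0 because each increment f(s) * (B_{s+ds} - B_s) has mean 0. By the Itô isometry:
  Var( int_0^t f(s) dB_s ) = E[ (int_0^t f(s) dB_s)^2 ] = int_0^t f(s)^2 ds.
Here f(s) = 4*exp(7*s)/3, so f(s)^2 = 16*exp(14*s)/9. Integrate:
  int_0^t (16*exp(14*s)/9) ds = 8*exp(14*t)/63 - 8/63.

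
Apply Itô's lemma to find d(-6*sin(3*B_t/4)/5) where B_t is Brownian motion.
d(-6*sin(3*B_t/4)/5) = (27*sin(3*B_t/4)/80) dt + (-9*cos(3*B_t/4)/10) dB_t

Itô's formula for f(B_t) gives d f(B_t) = f'(B_t) dB_t + (1/2) f''(B_t) dt. Compute derivatives of f(x) = -6*sin(3*x/4)/5:
  f'(x)  = -9*cos(3*x/4)/10
  f''(x) = 27*sin(3*x/4)/40
Substitute x = B_t and multiply the f'' term by 1/2:
  drift     = (1/2) * (27*sin(3*x/4)/40) evaluated at B_t = 27*sin(3*B_t/4)/80
  diffusion = (-9*cos(3*x/4)/10) evaluated at B_t = -9*cos(3*B_t/4)/10
Therefore d(-6*sin(3*B_t/4)/5) = (27*sin(3*B_t/4)/80) dt + (-9*cos(3*B_t/4)/10) dB_t.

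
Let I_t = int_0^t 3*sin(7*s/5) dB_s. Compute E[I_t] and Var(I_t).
E[I_t] = 0; Var(I_t) = 9*t/2 - 45*sin(14*t/5)/28

The Itô integral of a deterministic integrand f(s) has mean 0 because each increment f(s) * (B_{s+ds} - B_s) has mean 0. By the Itô isometry:
  Var( int_0^t f(s) dB_s ) = E[ (int_0^t f(s) dB_s)^2 ] = int_0^t f(s)^2 ds.
Here f(s) = 3*sin(7*s/5), so f(s)^2 = 9*sin(7*s/5)^2. Integrate:
  int_0^t (9*sin(7*s/5)^2) ds = 9*t/2 - 45*sin(14*t/5)/28.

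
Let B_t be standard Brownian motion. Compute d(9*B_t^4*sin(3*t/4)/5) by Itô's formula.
d(9*B_t^4*sin(3*t/4)/5) = (27*B_t^2*(B_t^2*cos(3*t/4) + 8*sin(3*t/4))/20) dt + (36*B_t^3*sin(3*t/4)/5) dB_t

Itô's formula for f(t, x): d f(t, B_t) = (f_t + (1/2) f_xx) dt + f_x dB_t. Compute partials of f(t, x) = 9*x^4*sin(3*t/4)/5:
  f_t(t,x)  = 27*x^4*cos(3*t/4)/20
  f_x(t,x)  = 36*x^3*sin(3*t/4)/5
  f_xx(t,x) = 108*x^2*sin(3*t/4)/5
Assemble drift = f_t + (1/2) f_xx = 27*x^2*(x^2*cos(3*t/4) + 8*sin(3*t/4))/20 and diffusion = f_x = 36*x^3*sin(3*t/4)/5. Substituting x = B_t:
  d(9*B_t^4*sin(3*t/4)/5) = (27*B_t^2*(B_t^2*cos(3*t/4) + 8*sin(3*t/4))/20) dt + (36*B_t^3*sin(3*t/4)/5) dB_t.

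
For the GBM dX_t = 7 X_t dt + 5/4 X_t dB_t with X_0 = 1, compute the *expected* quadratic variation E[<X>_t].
E[<X>_t] = 25*exp(249*t/16)/249 - 25/249

<X>_t = int_0^t ((5/4) * X_s)^2 ds. Taking expectation inside the integral: E[<X>_t] = (5/4)^2 * int_0^t E[X_s^2] ds. For GBM, E[X_s^2] = x_0^2 * exp((2 mu + sigma^2) s). Integrating:
  E[<X>_t] = (5/4)^2 * 1^2 * (exp((2*7 + (5/4)^2) t) - 1) / (2*7 + (5/4)^2)
           = (5/4)^2 * 1^2 * (exp((249/16) t) - 1) / (249/16) = 25*exp(249*t/16)/249 - 25/249.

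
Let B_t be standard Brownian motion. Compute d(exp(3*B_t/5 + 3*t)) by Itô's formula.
d(exp(3*B_t/5 + 3*t)) = (159*exp(3*B_t/5 + 3*t)/50) dt + (3*exp(3*B_t/5 + 3*t)/5) dB_t

Itô's formula for f(t, x): d f(t, B_t) = (f_t + (1/2) f_xx) dt + f_x dB_t. Compute partials of f(t, x) = exp(3*t + 3*x/5):
  f_t(t,x)  = 3*exp(3*t + 3*x/5)
  f_x(t,x)  = 3*exp(3*t + 3*x/5)/5
  f_xx(t,x) = 9*exp(3*t + 3*x/5)/25
Assemble drift = f_t + (1/2) f_xx = 159*exp(3*t + 3*x/5)/50 and diffusion = f_x = 3*exp(3*t + 3*x/5)/5. Substituting x = B_t:
  d(exp(3*B_t/5 + 3*t)) = (159*exp(3*B_t/5 + 3*t)/50) dt + (3*exp(3*B_t/5 + 3*t)/5) dB_t.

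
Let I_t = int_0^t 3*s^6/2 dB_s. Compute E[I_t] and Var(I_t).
E[I_t] = 0; Var(I_t) = 9*t^13/52

The Itô integral of a deterministic integrand f(s) has mean 0 because each increment f(s) * (B_{s+ds} - B_s) has mean 0. By the Itô isometry:
  Var( int_0^t f(s) dB_s ) = E[ (int_0^t f(s) dB_s)^2 ] = int_0^t f(s)^2 ds.
Here f(s) = 3*s^6/2, so f(s)^2 = 9*s^12/4. Integrate:
  int_0^t (9*s^12/4) ds = 9*t^13/52.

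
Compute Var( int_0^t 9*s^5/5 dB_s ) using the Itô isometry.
Var = 81*t^11/275

The Itô integral of a deterministic integrand f(s) has mean 0 because each increment f(s) * (B_{s+ds} - B_s) has mean 0. By the Itô isometry:
  Var( int_0^t f(s) dB_s ) = E[ (int_0^t f(s) dB_s)^2 ] = int_0^t f(s)^2 ds.
Here f(s) = 9*s^5/5, so f(s)^2 = 81*s^10/25. Integrate:
  int_0^t (81*s^10/25) ds = 81*t^11/275.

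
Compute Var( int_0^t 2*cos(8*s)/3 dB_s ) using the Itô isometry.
Var = 2*t/9 + sin(8*t)*cos(8*t)/36

The Itô integral of a deterministic integrand f(s) has mean 0 because each increment f(s) * (B_{s+ds} - B_s) has mean 0. By the Itô isometry:
  Var( int_0^t f(s) dB_s ) = E[ (int_0^t f(s) dB_s)^2 ] = int_0^t f(s)^2 ds.
Here f(s) = 2*cos(8*s)/3, so f(s)^2 = 4*cos(8*s)^2/9. Integrate:
  int_0^t (4*cos(8*s)^2/9) ds = 2*t/9 + sin(8*t)*cos(8*t)/36.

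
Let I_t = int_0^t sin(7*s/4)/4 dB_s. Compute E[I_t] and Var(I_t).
E[I_t] = 0; Var(I_t) = t/32 - sin(7*t/2)/112

The Itô integral of a deterministic integrand f(s) has mean 0 because each increment f(s) * (B_{s+ds} - B_s) has mean 0. By the Itô isometry:
  Var( int_0^t f(s) dB_s ) = E[ (int_0^t f(s) dB_s)^2 ] = int_0^t f(s)^2 ds.
Here f(s) = sin(7*s/4)/4, so f(s)^2 = sin(7*s/4)^2/16. Integrate:
  int_0^t (sin(7*s/4)^2/16) ds = t/32 - sin(7*t/2)/112.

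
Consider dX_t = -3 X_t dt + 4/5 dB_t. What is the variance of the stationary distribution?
lim Var(X_t) = 8/75

The OU SDE dX = -theta X dt + sigma dB admits the integrating factor exp(theta t): d(exp(theta t) X_t) = sigma exp(theta t) dB_t. Integrating from 0 to t gives X_t = x_0 * exp(-theta t) + sigma * int_0^t exp(-theta (t-s)) dB_s for any initial x_0. The Itô integral has variance (by the Itô isometry) sigma^2 * int_0^t exp(-2 theta (t - s)) ds = sigma^2 * (1 - exp(-2 theta t)) / (2 theta), independent of x_0.
With theta = 3, sigma = 4/5:
  Var(X_t) = (4/5)^2 * (1 - exp(-2*3 t)) / (2 * 3) = 8/75 - 8*exp(-6*t)/75.
As t -> infinity, exp(-2*3 t) -> 0, so the stationary variance is sigma^2 / (2 theta) = 8/75.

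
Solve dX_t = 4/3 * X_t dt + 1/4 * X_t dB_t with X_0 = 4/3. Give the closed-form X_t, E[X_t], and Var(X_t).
X_t = 4/3 * exp((125/96) t + (1/4) B_t); E[X_t] = 4*exp(4*t/3)/3; Var(X_t) = 16*(exp(t/16) - 1)*exp(8*t/3)/9

For GBM dX = mu X dt + sigma X dB with X_0 = x_0, apply Itô to Y = log X: dY = (mu - sigma^2/2) dt + sigma dB, so Y_t = log(x_0) + (mu - sigma^2/2) t + sigma B_t and hence X_t = x_0 * exp((mu - sigma^2/2) t + sigma B_t).
With mu = 4/3, sigma = 1/4, x_0 = 4/3, this gives:
  X_t = 4/3 * exp((125/96) * t + (1/4) * B_t).
Since sigma*B_t ~ Normal(0, sigma^2 t), E[exp(sigma*B_t)] = exp(sigma^2 t / 2); so E[X_t] = x_0 * exp((mu - sigma^2/2) t) * exp(sigma^2 t / 2) = x_0 * exp(mu t) = 4*exp(4*t/3)/3.
Var(X_t) = E[X_t^2] - (E[X_t])^2 = x_0^2 * exp(2 mu t) * (exp(sigma^2 t) - 1) = 16*(exp(t/16) - 1)*exp(8*t/3)/9.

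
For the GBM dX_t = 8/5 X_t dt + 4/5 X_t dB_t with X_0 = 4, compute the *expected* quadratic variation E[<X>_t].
E[<X>_t] = 8*exp(96*t/25)/3 - 8/3

<X>_t = int_0^t ((4/5) * X_s)^2 ds. Taking expectation inside the integral: E[<X>_t] = (4/5)^2 * int_0^t E[X_s^2] ds. For GBM, E[X_s^2] = x_0^2 * exp((2 mu + sigma^2) s). Integrating:
  E[<X>_t] = (4/5)^2 * 4^2 * (exp((2*(8/5) + (4/5)^2) t) - 1) / (2*(8/5) + (4/5)^2)
           = (4/5)^2 * 4^2 * (exp((96/25) t) - 1) / (96/25) = 8*exp(96*t/25)/3 - 8/3.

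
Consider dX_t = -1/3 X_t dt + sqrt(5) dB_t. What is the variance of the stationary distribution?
lim Var(X_t) = 15/2

The OU SDE dX = -theta X dt + sigma dB admits the integrating factor exp(theta t): d(exp(theta t) X_t) = sigma exp(theta t) dB_t. Integrating from 0 to t gives X_t = x_0 * exp(-theta t) + sigma * int_0^t exp(-theta (t-s)) dB_s for any initial x_0. The Itô integral has variance (by the Itô isometry) sigma^2 * int_0^t exp(-2 theta (t - s)) ds = sigma^2 * (1 - exp(-2 theta t)) / (2 theta), independent of x_0.
With theta = 1/3, sigma = sqrt(5):
  Var(X_t) = (sqrt(5))^2 * (1 - exp(-2*1/3 t)) / (2 * 1/3) = 15/2 - 15*exp(-2*t/3)/2.
As t -> infinity, exp(-2*1/3 t) -> 0, so the stationary variance is sigma^2 / (2 theta) = 15/2.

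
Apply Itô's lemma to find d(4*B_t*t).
d(4*B_t*t) = (4*B_t) dt + (4*t) dB_t

Itô's formula for f(t, x): d f(t, B_t) = (f_t + (1/2) f_xx) dt + f_x dB_t. Compute partials of f(t, x) = 4*t*x:
  f_t(t,x)  = 4*x
  f_x(t,x)  = 4*t
  f_xx(t,x) = 0
Assemble drift = f_t + (1/2) f_xx = 4*x and diffusion = f_x = 4*t. Substituting x = B_t:
  d(4*B_t*t) = (4*B_t) dt + (4*t) dB_t.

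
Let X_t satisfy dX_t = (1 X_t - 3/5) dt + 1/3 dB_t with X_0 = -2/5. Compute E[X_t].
E[X_t] = 3/5 - exp(t)

Taking expectations and using E[dB_t] = 0, the mean m(t) = E[X_t] satisfies the ODE m'(t) = a m(t) + b with m(0) = x_0. With a = 1, b = -3/5, x_0 = -2/5, the solution is
  m(t) = x_0 * exp(a t) + (b/a) * (exp(a t) - 1)
       = (-2/5) * exp(1 t) + ((-3/5)/1) * (exp(1 t) - 1)
       = 3/5 - exp(t).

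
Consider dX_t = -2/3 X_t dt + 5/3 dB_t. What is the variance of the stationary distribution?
lim Var(X_t) = 25/12

The OU SDE dX = -theta X dt + sigma dB admits the integrating factor exp(theta t): d(exp(theta t) X_t) = sigma exp(theta t) dB_t. Integrating from 0 to t gives X_t = x_0 * exp(-theta t) + sigma * int_0^t exp(-theta (t-s)) dB_s for any initial x_0. The Itô integral has variance (by the Itô isometry) sigma^2 * int_0^t exp(-2 theta (t - s)) ds = sigma^2 * (1 - exp(-2 theta t)) / (2 theta), independent of x_0.
With theta = 2/3, sigma = 5/3:
  Var(X_t) = (5/3)^2 * (1 - exp(-2*2/3 t)) / (2 * 2/3) = 25/12 - 25*exp(-4*t/3)/12.
As t -> infinity, exp(-2*2/3 t) -> 0, so the stationary variance is sigma^2 / (2 theta) = 25/12.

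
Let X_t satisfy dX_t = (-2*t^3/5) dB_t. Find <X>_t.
<X>_t = 4*t^7/175

For an Itô process dX_t = a(t) dt + b(t) dB_t, the quadratic variation is <X>_t = int_0^t b(s)^2 ds (the drift term does not contribute). Here b(s) = -2*s^3/5, so
  b(s)^2 = 4*s^6/25.
Integrating from 0 to t:
  <X>_t = int_0^t (4*s^6/25) ds = 4*t^7/175.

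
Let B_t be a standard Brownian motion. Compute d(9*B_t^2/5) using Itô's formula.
d(9*B_t^2/5) = (9/5) dt + (18*B_t/5) dB_t

Itô's formula for f(B_t) gives d f(B_t) = f'(B_t) dB_t + (1/2) f''(B_t) dt. Compute derivatives of f(x) = 9*x^2/5:
  f'(x)  = 18*x/5
  f''(x) = 18/5
Substitute x = B_t and multiply the f'' term by 1/2:
  drift     = (1/2) * (18/5) evaluated at B_t = 9/5
  diffusion = (18*x/5) evaluated at B_t = 18*B_t/5
Therefore d(9*B_t^2/5) = (9/5) dt + (18*B_t/5) dB_t.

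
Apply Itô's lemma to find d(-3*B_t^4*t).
d(-3*B_t^4*t) = (3*B_t^2*(-B_t^2 - 6*t)) dt + (-12*B_t^3*t) dB_t

Itô's formula for f(t, x): d f(t, B_t) = (f_t + (1/2) f_xx) dt + f_x dB_t. Compute partials of f(t, x) = -3*t*x^4:
  f_t(t,x)  = -3*x^4
  f_x(t,x)  = -12*t*x^3
  f_xx(t,x) = -36*t*x^2
Assemble drift = f_t + (1/2) f_xx = 3*x^2*(-6*t - x^2) and diffusion = f_x = -12*t*x^3. Substituting x = B_t:
  d(-3*B_t^4*t) = (3*B_t^2*(-B_t^2 - 6*t)) dt + (-12*B_t^3*t) dB_t.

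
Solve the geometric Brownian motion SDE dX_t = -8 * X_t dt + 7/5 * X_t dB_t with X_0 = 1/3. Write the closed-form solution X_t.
X_t = 1/3 * exp((-449/50) * t + (7/5) * B_t)

For GBM dX = mu X dt + sigma X dB with X_0 = x_0, apply Itô to Y = log X: dY = (mu - sigma^2/2) dt + sigma dB, so Y_t = log(x_0) + (mu - sigma^2/2) t + sigma B_t and hence X_t = x_0 * exp((mu - sigma^2/2) t + sigma B_t).
With mu = -8, sigma = 7/5, x_0 = 1/3, this gives:
  X_t = 1/3 * exp((-449/50) * t + (7/5) * B_t).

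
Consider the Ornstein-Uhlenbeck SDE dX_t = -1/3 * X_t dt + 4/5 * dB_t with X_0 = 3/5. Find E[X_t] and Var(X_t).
E[X_t] = 3*exp(-t/3)/5; Var(X_t) = 24/25 - 24*exp(-2*t/3)/25

The OU SDE dX = -theta X dt + sigma dB admits the integrating factor exp(theta t): d(exp(theta t) X_t) = sigma exp(theta t) dB_t. Integrating from 0 to t:
  X_t = x_0 * exp(-theta t) + sigma * int_0^t exp(-theta (t-s)) dB_s.
The Itô integral has mean 0 and (by the Itô isometry) variance sigma^2 * int_0^t exp(-2 theta (t - s)) ds = sigma^2 * (1 - exp(-2 theta t)) / (2 theta).
With theta = 1/3, sigma = 4/5, x_0 = 3/5:
  E[X_t] = 3/5 * exp(-1/3 t) = 3*exp(-t/3)/5
  Var(X_t) = (4/5)^2 * (1 - exp(-2*1/3 t)) / (2 * 1/3) = 24/25 - 24*exp(-2*t/3)/25.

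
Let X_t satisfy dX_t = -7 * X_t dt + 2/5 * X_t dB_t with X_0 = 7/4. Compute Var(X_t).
Var(X_t) = (49*exp(4*t/25) - 49)*exp(-14*t)/16

For GBM dX = mu X dt + sigma X dB with X_0 = x_0, apply Itô to Y = log X: dY = (mu - sigma^2/2) dt + sigma dB, so Y_t = log(x_0) + (mu - sigma^2/2) t + sigma B_t and hence X_t = x_0 * exp((mu - sigma^2/2) t + sigma B_t).
With mu = -7, sigma = 2/5, x_0 = 7/4, this gives:
  X_t = 7/4 * exp((-177/25) * t + (2/5) * B_t).
Since sigma*B_t ~ Normal(0, sigma^2 t), E[exp(sigma*B_t)] = exp(sigma^2 t / 2); so E[X_t] = x_0 * exp((mu - sigma^2/2) t) * exp(sigma^2 t / 2) = x_0 * exp(mu t) = 7*exp(-7*t)/4.
Var(X_t) = E[X_t^2] - (E[X_t])^2 = x_0^2 * exp(2 mu t) * (exp(sigma^2 t) - 1) = (49*exp(4*t/25) - 49)*exp(-14*t)/16.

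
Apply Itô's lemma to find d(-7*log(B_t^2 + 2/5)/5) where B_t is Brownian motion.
d(-7*log(B_t^2 + 2/5)/5) = (7*(5*B_t^2 - 2)/(5*B_t^2 + 2)^2) dt + (-14*B_t/(5*B_t^2 + 2)) dB_t

Itô's formula for f(B_t) gives d f(B_t) = f'(B_t) dB_t + (1/2) f''(B_t) dt. Compute derivatives of f(x) = -7*log(x^2 + 2/5)/5:
  f'(x)  = -14*x/(5*x^2 + 2)
  f''(x) = 14*(5*x^2 - 2)/(5*x^2 + 2)^2
Substitute x = B_t and multiply the f'' term by 1/2:
  drift     = (1/2) * (14*(5*x^2 - 2)/(5*x^2 + 2)^2) evaluated at B_t = 7*(5*B_t^2 - 2)/(5*B_t^2 + 2)^2
  diffusion = (-14*x/(5*x^2 + 2)) evaluated at B_t = -14*B_t/(5*B_t^2 + 2)
Therefore d(-7*log(B_t^2 + 2/5)/5) = (7*(5*B_t^2 - 2)/(5*B_t^2 + 2)^2) dt + (-14*B_t/(5*B_t^2 + 2)) dB_t.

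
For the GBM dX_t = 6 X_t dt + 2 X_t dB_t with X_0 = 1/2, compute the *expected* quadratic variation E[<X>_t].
E[<X>_t] = exp(16*t)/16 - 1/16

<X>_t = int_0^t (2 * X_s)^2 ds. Taking expectation inside the integral: E[<X>_t] = 2^2 * int_0^t E[X_s^2] ds. For GBM, E[X_s^2] = x_0^2 * exp((2 mu + sigma^2) s). Integrating:
  E[<X>_t] = 2^2 * (1/2)^2 * (exp((2*6 + 2^2) t) - 1) / (2*6 + 2^2)
           = 2^2 * (1/2)^2 * (exp(16 t) - 1) / 16 = exp(16*t)/16 - 1/16.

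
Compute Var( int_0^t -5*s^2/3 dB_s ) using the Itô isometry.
Var = 5*t^5/9

The Itô integral of a deterministic integrand f(s) has mean 0 because each increment f(s) * (B_{s+ds} - B_s) has mean 0. By the Itô isometry:
  Var( int_0^t f(s) dB_s ) = E[ (int_0^t f(s) dB_s)^2 ] = int_0^t f(s)^2 ds.
Here f(s) = -5*s^2/3, so f(s)^2 = 25*s^4/9. Integrate:
  int_0^t (25*s^4/9) ds = 5*t^5/9.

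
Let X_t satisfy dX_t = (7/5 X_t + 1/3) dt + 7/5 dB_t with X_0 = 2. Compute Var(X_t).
Var(X_t) = 7*exp(14*t/5)/10 - 7/10

The variance V(t) = Var(X_t) satisfies V'(t) = 2 a V(t) + c^2 with V(0) = 0 (drift coefficient is linear in X, diffusion is constant). With a = 7/5, c = 7/5, the solution is
  V(t) = (c^2 / (2 a)) * (exp(2 a t) - 1)
       = ((7/5)^2 / (2*(7/5))) * (exp((14/5) t) - 1)
       = 7*exp(14*t/5)/10 - 7/10.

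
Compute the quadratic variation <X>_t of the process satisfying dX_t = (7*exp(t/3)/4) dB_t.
<X>_t = 147*exp(2*t/3)/32 - 147/32

For an Itô process dX_t = a(t) dt + b(t) dB_t, the quadratic variation is <X>_t = int_0^t b(s)^2 ds (the drift term does not contribute). Here b(s) = 7*exp(s/3)/4, so
  b(s)^2 = 49*exp(2*s/3)/16.
Integrating from 0 to t:
  <X>_t = int_0^t (49*exp(2*s/3)/16) ds = 147*exp(2*t/3)/32 - 147/32.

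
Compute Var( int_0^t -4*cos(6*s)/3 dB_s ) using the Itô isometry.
Var = 8*t/9 + 2*sin(12*t)/27

The Itô integral of a deterministic integrand f(s) has mean 0 because each increment f(s) * (B_{s+ds} - B_s) has mean 0. By the Itô isometry:
  Var( int_0^t f(s) dB_s ) = E[ (int_0^t f(s) dB_s)^2 ] = int_0^t f(s)^2 ds.
Here f(s) = -4*cos(6*s)/3, so f(s)^2 = 16*cos(6*s)^2/9. Integrate:
  int_0^t (16*cos(6*s)^2/9) ds = 8*t/9 + 2*sin(12*t)/27.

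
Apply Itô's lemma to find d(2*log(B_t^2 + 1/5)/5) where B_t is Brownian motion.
d(2*log(B_t^2 + 1/5)/5) = (2*(1 - 5*B_t^2)/(5*B_t^2 + 1)^2) dt + (4*B_t/(5*B_t^2 + 1)) dB_t

Itô's formula for f(B_t) gives d f(B_t) = f'(B_t) dB_t + (1/2) f''(B_t) dt. Compute derivatives of f(x) = 2*log(x^2 + 1/5)/5:
  f'(x)  = 4*x/(5*x^2 + 1)
  f''(x) = 4*(1 - 5*x^2)/(5*x^2 + 1)^2
Substitute x = B_t and multiply the f'' term by 1/2:
  drift     = (1/2) * (4*(1 - 5*x^2)/(5*x^2 + 1)^2) evaluated at B_t = 2*(1 - 5*B_t^2)/(5*B_t^2 + 1)^2
  diffusion = (4*x/(5*x^2 + 1)) evaluated at B_t = 4*B_t/(5*B_t^2 + 1)
Therefore d(2*log(B_t^2 + 1/5)/5) = (2*(1 - 5*B_t^2)/(5*B_t^2 + 1)^2) dt + (4*B_t/(5*B_t^2 + 1)) dB_t.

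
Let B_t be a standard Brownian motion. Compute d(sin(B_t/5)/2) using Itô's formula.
d(sin(B_t/5)/2) = (-sin(B_t/5)/100) dt + (cos(B_t/5)/10) dB_t

Itô's formula for f(B_t) gives d f(B_t) = f'(B_t) dB_t + (1/2) f''(B_t) dt. Compute derivatives of f(x) = sin(x/5)/2:
  f'(x)  = cos(x/5)/10
  f''(x) = -sin(x/5)/50
Substitute x = B_t and multiply the f'' term by 1/2:
  drift     = (1/2) * (-sin(x/5)/50) evaluated at B_t = -sin(B_t/5)/100
  diffusion = (cos(x/5)/10) evaluated at B_t = cos(B_t/5)/10
Therefore d(sin(B_t/5)/2) = (-sin(B_t/5)/100) dt + (cos(B_t/5)/10) dB_t.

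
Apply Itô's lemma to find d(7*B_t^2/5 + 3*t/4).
d(7*B_t^2/5 + 3*t/4) = (43/20) dt + (14*B_t/5) dB_t

Itô's formula for f(t, x): d f(t, B_t) = (f_t + (1/2) f_xx) dt + f_x dB_t. Compute partials of f(t, x) = 3*t/4 + 7*x^2/5:
  f_t(t,x)  = 3/4
  f_x(t,x)  = 14*x/5
  f_xx(t,x) = 14/5
Assemble drift = f_t + (1/2) f_xx = 43/20 and diffusion = f_x = 14*x/5. Substituting x = B_t:
  d(7*B_t^2/5 + 3*t/4) = (43/20) dt + (14*B_t/5) dB_t.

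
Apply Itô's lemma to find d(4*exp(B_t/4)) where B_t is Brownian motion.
d(4*exp(B_t/4)) = (exp(B_t/4)/8) dt + (exp(B_t/4)) dB_t

Itô's formula for f(B_t) gives d f(B_t) = f'(B_t) dB_t + (1/2) f''(B_t) dt. Compute derivatives of f(x) = 4*exp(x/4):
  f'(x)  = exp(x/4)
  f''(x) = exp(x/4)/4
Substitute x = B_t and multiply the f'' term by 1/2:
  drift     = (1/2) * (exp(x/4)/4) evaluated at B_t = exp(B_t/4)/8
  diffusion = (exp(x/4)) evaluated at B_t = exp(B_t/4)
Therefore d(4*exp(B_t/4)) = (exp(B_t/4)/8) dt + (exp(B_t/4)) dB_t.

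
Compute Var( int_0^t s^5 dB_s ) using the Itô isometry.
Var = t^11/11

The Itô integral of a deterministic integrand f(s) has mean 0 because each increment f(s) * (B_{s+ds} - B_s) has mean 0. By the Itô isometry:
  Var( int_0^t f(s) dB_s ) = E[ (int_0^t f(s) dB_s)^2 ] = int_0^t f(s)^2 ds.
Here f(s) = s^5, so f(s)^2 = s^10. Integrate:
  int_0^t (s^10) ds = t^11/11.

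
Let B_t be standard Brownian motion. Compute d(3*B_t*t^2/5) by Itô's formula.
d(3*B_t*t^2/5) = (6*B_t*t/5) dt + (3*t^2/5) dB_t

Itô's formula for f(t, x): d f(t, B_t) = (f_t + (1/2) f_xx) dt + f_x dB_t. Compute partials of f(t, x) = 3*t^2*x/5:
  f_t(t,x)  = 6*t*x/5
  f_x(t,x)  = 3*t^2/5
  f_xx(t,x) = 0
Assemble drift = f_t + (1/2) f_xx = 6*t*x/5 and diffusion = f_x = 3*t^2/5. Substituting x = B_t:
  d(3*B_t*t^2/5) = (6*B_t*t/5) dt + (3*t^2/5) dB_t.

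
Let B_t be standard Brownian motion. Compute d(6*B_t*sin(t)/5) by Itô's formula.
d(6*B_t*sin(t)/5) = (6*B_t*cos(t)/5) dt + (6*sin(t)/5) dB_t

Itô's formula for f(t, x): d f(t, B_t) = (f_t + (1/2) f_xx) dt + f_x dB_t. Compute partials of f(t, x) = 6*x*sin(t)/5:
  f_t(t,x)  = 6*x*cos(t)/5
  f_x(t,x)  = 6*sin(t)/5
  f_xx(t,x) = 0
Assemble drift = f_t + (1/2) f_xx = 6*x*cos(t)/5 and diffusion = f_x = 6*sin(t)/5. Substituting x = B_t:
  d(6*B_t*sin(t)/5) = (6*B_t*cos(t)/5) dt + (6*sin(t)/5) dB_t.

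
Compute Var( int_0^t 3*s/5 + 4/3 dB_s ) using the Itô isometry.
Var = t*(27*t^2 + 180*t + 400)/225

The Itô integral of a deterministic integrand f(s) has mean 0 because each increment f(s) * (B_{s+ds} - B_s) has mean 0. By the Itô isometry:
  Var( int_0^t f(s) dB_s ) = E[ (int_0^t f(s) dB_s)^2 ] = int_0^t f(s)^2 ds.
Here f(s) = 3*s/5 + 4/3, so f(s)^2 = (9*s + 20)^2/225. Integrate:
  int_0^t ((9*s + 20)^2/225) ds = t*(27*t^2 + 180*t + 400)/225.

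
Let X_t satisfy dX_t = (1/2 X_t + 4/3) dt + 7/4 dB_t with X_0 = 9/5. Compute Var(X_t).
Var(X_t) = 49*exp(t)/16 - 49/16

The variance V(t) = Var(X_t) satisfies V'(t) = 2 a V(t) + c^2 with V(0) = 0 (drift coefficient is linear in X, diffusion is constant). With a = 1/2, c = 7/4, the solution is
  V(t) = (c^2 / (2 a)) * (exp(2 a t) - 1)
       = ((7/4)^2 / (2*(1/2))) * (exp(1 t) - 1)
       = 49*exp(t)/16 - 49/16.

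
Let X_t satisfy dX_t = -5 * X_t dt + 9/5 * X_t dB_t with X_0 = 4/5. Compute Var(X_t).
Var(X_t) = (16*exp(81*t/25) - 16)*exp(-10*t)/25

For GBM dX = mu X dt + sigma X dB with X_0 = x_0, apply Itô to Y = log X: dY = (mu - sigma^2/2) dt + sigma dB, so Y_t = log(x_0) + (mu - sigma^2/2) t + sigma B_t and hence X_t = x_0 * exp((mu - sigma^2/2) t + sigma B_t).
With mu = -5, sigma = 9/5, x_0 = 4/5, this gives:
  X_t = 4/5 * exp((-331/50) * t + (9/5) * B_t).
Since sigma*B_t ~ Normal(0, sigma^2 t), E[exp(sigma*B_t)] = exp(sigma^2 t / 2); so E[X_t] = x_0 * exp((mu - sigma^2/2) t) * exp(sigma^2 t / 2) = x_0 * exp(mu t) = 4*exp(-5*t)/5.
Var(X_t) = E[X_t^2] - (E[X_t])^2 = x_0^2 * exp(2 mu t) * (exp(sigma^2 t) - 1) = (16*exp(81*t/25) - 16)*exp(-10*t)/25.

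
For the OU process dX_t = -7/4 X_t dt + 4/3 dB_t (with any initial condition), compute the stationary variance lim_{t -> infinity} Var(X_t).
lim Var(X_t) = 32/63

The OU SDE dX = -theta X dt + sigma dB admits the integrating factor exp(theta t): d(exp(theta t) X_t) = sigma exp(theta t) dB_t. Integrating from 0 to t gives X_t = x_0 * exp(-theta t) + sigma * int_0^t exp(-theta (t-s)) dB_s for any initial x_0. The Itô integral has variance (by the Itô isometry) sigma^2 * int_0^t exp(-2 theta (t - s)) ds = sigma^2 * (1 - exp(-2 theta t)) / (2 theta), independent of x_0.
With theta = 7/4, sigma = 4/3:
  Var(X_t) = (4/3)^2 * (1 - exp(-2*7/4 t)) / (2 * 7/4) = 32/63 - 32*exp(-7*t/2)/63.
As t -> infinity, exp(-2*7/4 t) -> 0, so the stationary variance is sigma^2 / (2 theta) = 32/63.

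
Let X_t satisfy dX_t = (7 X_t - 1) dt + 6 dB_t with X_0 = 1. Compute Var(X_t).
Var(X_t) = 18*exp(14*t)/7 - 18/7

The variance V(t) = Var(X_t) satisfies V'(t) = 2 a V(t) + c^2 with V(0) = 0 (drift coefficient is linear in X, diffusion is constant). With a = 7, c = 6, the solution is
  V(t) = (c^2 / (2 a)) * (exp(2 a t) - 1)
       = (6^2 / (2*7)) * (exp(14 t) - 1)
       = 18*exp(14*t)/7 - 18/7.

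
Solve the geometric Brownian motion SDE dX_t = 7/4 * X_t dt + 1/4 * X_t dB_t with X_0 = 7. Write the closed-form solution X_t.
X_t = 7 * exp((55/32) * t + (1/4) * B_t)

For GBM dX = mu X dt + sigma X dB with X_0 = x_0, apply Itô to Y = log X: dY = (mu - sigma^2/2) dt + sigma dB, so Y_t = log(x_0) + (mu - sigma^2/2) t + sigma B_t and hence X_t = x_0 * exp((mu - sigma^2/2) t + sigma B_t).
With mu = 7/4, sigma = 1/4, x_0 = 7, this gives:
  X_t = 7 * exp((55/32) * t + (1/4) * B_t).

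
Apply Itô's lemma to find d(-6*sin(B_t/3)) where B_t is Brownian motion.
d(-6*sin(B_t/3)) = (sin(B_t/3)/3) dt + (-2*cos(B_t/3)) dB_t

Itô's formula for f(B_t) gives d f(B_t) = f'(B_t) dB_t + (1/2) f''(B_t) dt. Compute derivatives of f(x) = -6*sin(x/3):
  f'(x)  = -2*cos(x/3)
  f''(x) = 2*sin(x/3)/3
Substitute x = B_t and multiply the f'' term by 1/2:
  drift     = (1/2) * (2*sin(x/3)/3) evaluated at B_t = sin(B_t/3)/3
  diffusion = (-2*cos(x/3)) evaluated at B_t = -2*cos(B_t/3)
Therefore d(-6*sin(B_t/3)) = (sin(B_t/3)/3) dt + (-2*cos(B_t/3)) dB_t.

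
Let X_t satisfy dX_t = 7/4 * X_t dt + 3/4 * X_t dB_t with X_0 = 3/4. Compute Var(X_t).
Var(X_t) = 9*(exp(9*t/16) - 1)*exp(7*t/2)/16

For GBM dX = mu X dt + sigma X dB with X_0 = x_0, apply Itô to Y = log X: dY = (mu - sigma^2/2) dt + sigma dB, so Y_t = log(x_0) + (mu - sigma^2/2) t + sigma B_t and hence X_t = x_0 * exp((mu - sigma^2/2) t + sigma B_t).
With mu = 7/4, sigma = 3/4, x_0 = 3/4, this gives:
  X_t = 3/4 * exp((47/32) * t + (3/4) * B_t).
Since sigma*B_t ~ Normal(0, sigma^2 t), E[exp(sigma*B_t)] = exp(sigma^2 t / 2); so E[X_t] = x_0 * exp((mu - sigma^2/2) t) * exp(sigma^2 t / 2) = x_0 * exp(mu t) = 3*exp(7*t/4)/4.
Var(X_t) = E[X_t^2] - (E[X_t])^2 = x_0^2 * exp(2 mu t) * (exp(sigma^2 t) - 1) = 9*(exp(9*t/16) - 1)*exp(7*t/2)/16.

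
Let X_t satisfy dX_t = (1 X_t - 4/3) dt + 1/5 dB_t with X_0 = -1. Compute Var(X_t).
Var(X_t) = exp(2*t)/50 - 1/50

The variance V(t) = Var(X_t) satisfies V'(t) = 2 a V(t) + c^2 with V(0) = 0 (drift coefficient is linear in X, diffusion is constant). With a = 1, c = 1/5, the solution is
  V(t) = (c^2 / (2 a)) * (exp(2 a t) - 1)
       = ((1/5)^2 / (2*1)) * (exp(2 t) - 1)
       = exp(2*t)/50 - 1/50.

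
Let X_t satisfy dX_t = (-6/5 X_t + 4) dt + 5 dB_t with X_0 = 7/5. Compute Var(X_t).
Var(X_t) = 125/12 - 125*exp(-12*t/5)/12

The variance V(t) = Var(X_t) satisfies V'(t) = 2 a V(t) + c^2 with V(0) = 0 (drift coefficient is linear in X, diffusion is constant). With a = -6/5, c = 5, the solution is
  V(t) = (c^2 / (2 a)) * (exp(2 a t) - 1)
       = (5^2 / (2*(-6/5))) * (exp((-12/5) t) - 1)
       = 125/12 - 125*exp(-12*t/5)/12.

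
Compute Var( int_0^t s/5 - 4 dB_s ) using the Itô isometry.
Var = t*(t^2 - 60*t + 1200)/75

The Itô integral of a deterministic integrand f(s) has mean 0 because each increment f(s) * (B_{s+ds} - B_s) has mean 0. By the Itô isometry:
  Var( int_0^t f(s) dB_s ) = E[ (int_0^t f(s) dB_s)^2 ] = int_0^t f(s)^2 ds.
Here f(s) = s/5 - 4, so f(s)^2 = (s - 20)^2/25. Integrate:
  int_0^t ((s - 20)^2/25) ds = t*(t^2 - 60*t + 1200)/75.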